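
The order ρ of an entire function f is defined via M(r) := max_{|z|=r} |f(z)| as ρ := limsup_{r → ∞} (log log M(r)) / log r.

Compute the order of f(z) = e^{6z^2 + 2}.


|e^{6z^2 + 2}| = e^{Re(6·z^2) + 2} ≤ e^{6|z|^2 + 2} = e^{6r^2 + 2} on |z| = r, so ρ ≤ 2. Choosing z on |z|=r so that 6·z^2 is real positive (always possible by picking arg z appropriately) gives |f(z)| = e^{6r^2 + 2}, matching the bound. The additive constant 2 does not affect log log M(r) ~ 2·log r. Hence ρ = 2.
Therefore ρ = 2.

Order ρ = 2.


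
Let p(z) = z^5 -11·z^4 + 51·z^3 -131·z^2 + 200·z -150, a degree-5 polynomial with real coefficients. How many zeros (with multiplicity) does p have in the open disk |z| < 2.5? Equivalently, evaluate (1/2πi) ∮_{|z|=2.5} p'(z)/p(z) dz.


The zeros of p are: (1 + 2i), (1 - 2i), (3 + 1i), (3 - 1i), 3.
Their magnitudes are: 2.236, 2.236, 3.162, 3.162, 3.
Zeros with |z| < R = 2.5: (1 + 2i), (1 - 2i).
Count = 2.
By the argument principle, (1/2πi) ∮_{|z|=R} p'(z)/p(z) dz equals exactly this count.

Number of zeros inside |z| < 2.5: 2.


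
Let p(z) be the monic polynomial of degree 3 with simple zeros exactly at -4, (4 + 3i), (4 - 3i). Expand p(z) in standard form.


The polynomial is p(z) = ∏_{α ∈ S} (z − α), where S = {-4, (4 + 3i), (4 - 3i)}.
Expanding the product yields: p(z) = z^3 -4·z^2 -7·z + 100.
Note conjugate pairs combine to real quadratics: (z − (4+3i))(z − (4−3i)) = z² − 8z + 25.
The resulting polynomial has degree 3 and real coefficients as required.

p(z) = z^3 -4·z^2 -7·z + 100.


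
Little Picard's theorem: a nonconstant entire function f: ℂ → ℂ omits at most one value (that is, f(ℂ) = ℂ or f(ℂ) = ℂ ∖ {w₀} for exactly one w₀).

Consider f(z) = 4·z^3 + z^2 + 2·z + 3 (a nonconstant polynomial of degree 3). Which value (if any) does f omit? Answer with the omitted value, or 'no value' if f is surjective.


Little Picard bounds the complement of f(ℂ) to at most one point.
For every w ∈ ℂ, the equation p(z) − w = 0 is a nonconstant polynomial in z and hence has at least one root by the fundamental theorem of algebra. So p is surjective onto ℂ, omitting no value.

Omitted value: no value.


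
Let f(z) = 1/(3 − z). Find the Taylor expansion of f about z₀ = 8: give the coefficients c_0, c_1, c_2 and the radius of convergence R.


Let w = z − z₀, so z = z₀ + w.
Then 3 − z = 3 − (z₀ + w) = (3 − z₀) − w = -5 − w.
f(z) = 1/(-5 − w) = (1/(-5)) · 1/(1 − w/(-5)) = Σ_{n≥0} w^n / (-5)^(n+1).
So c_n = 1/(-5)^(n+1):
  c_0 = 1/(-5)^1 = -1/5.
  c_1 = 1/(-5)^2 = 1/25.
  c_2 = 1/(-5)^3 = -1/125.
The series is valid for |w/d| < 1, i.e. |z − z₀| < |d|.
Radius of convergence: R = |3 − z₀| = |-5| = 5 (distance from z₀ to the singularity z = 3).

c_0 = -1/5, c_1 = 1/25, c_2 = -1/125; R = 5.


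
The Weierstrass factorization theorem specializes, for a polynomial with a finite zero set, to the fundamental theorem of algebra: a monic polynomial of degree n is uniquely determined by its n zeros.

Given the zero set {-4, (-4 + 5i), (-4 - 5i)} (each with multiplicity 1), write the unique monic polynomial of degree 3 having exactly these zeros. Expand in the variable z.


The polynomial is p(z) = ∏_{α ∈ S} (z − α), where S = {-4, (-4 + 5i), (-4 - 5i)}.
Expanding the product yields: p(z) = z^3 + 12·z^2 + 73·z + 164.
Note conjugate pairs combine to real quadratics: (z − (-4+5i))(z − (-4−5i)) = z² + 8z + 41.
The resulting polynomial has degree 3 and real coefficients as required.

p(z) = z^3 + 12·z^2 + 73·z + 164.


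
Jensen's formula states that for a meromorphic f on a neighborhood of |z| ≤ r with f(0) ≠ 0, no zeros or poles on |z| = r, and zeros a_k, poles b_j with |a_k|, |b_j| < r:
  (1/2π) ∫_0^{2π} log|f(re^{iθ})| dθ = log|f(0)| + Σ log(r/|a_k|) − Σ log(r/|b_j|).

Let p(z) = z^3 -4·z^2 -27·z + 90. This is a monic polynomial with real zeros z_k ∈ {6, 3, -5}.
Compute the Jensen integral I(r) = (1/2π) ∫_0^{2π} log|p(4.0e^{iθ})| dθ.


Zeros: -5, 3, 6; r = 4.0.
Inside |z| < r: 3. Outside (|z| ≥ r): -5, 6.
p(0) = 90, so log|p(0)| = log(90) = 4.4998.
Apply Jensen: I(r) = log|p(0)| + Σ_k log(r/|z_k|), summed over zeros inside |z| < r.
  log(r/|z_k|) for z_k = 3: log(4.0/3) = 0.2877
  Outside zeros (-5, 6) contribute nothing to the Jensen sum.
Sum over inside zeros: 0.2877.
I(r) = log|p(0)| + (inside sum) = 4.4998 + 0.2877 = 4.7875.
Note: since some zeros are outside |z| ≤ r, the simplified n·log(r) form does NOT apply — only the inside zeros contribute.

I(r) ≈ 4.7875.


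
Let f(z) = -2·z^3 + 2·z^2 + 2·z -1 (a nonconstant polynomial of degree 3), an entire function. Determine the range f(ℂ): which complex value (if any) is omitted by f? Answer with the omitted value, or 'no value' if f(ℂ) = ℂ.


Little Picard bounds the complement of f(ℂ) to at most one point.
For every w ∈ ℂ, the equation p(z) − w = 0 is a nonconstant polynomial in z and hence has at least one root by the fundamental theorem of algebra. So p is surjective onto ℂ, omitting no value.

Omitted value: no value.


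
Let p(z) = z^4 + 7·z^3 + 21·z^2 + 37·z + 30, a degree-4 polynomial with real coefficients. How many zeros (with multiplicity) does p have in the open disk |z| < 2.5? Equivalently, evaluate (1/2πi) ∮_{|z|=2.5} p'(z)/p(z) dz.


The zeros of p are: -2, (-1 + 2i), (-1 - 2i), -3.
Their magnitudes are: 2, 2.236, 2.236, 3.
Zeros with |z| < R = 2.5: -2, (-1 + 2i), (-1 - 2i).
Count = 3.
By the argument principle, (1/2πi) ∮_{|z|=R} p'(z)/p(z) dz equals exactly this count.

Number of zeros inside |z| < 2.5: 3.


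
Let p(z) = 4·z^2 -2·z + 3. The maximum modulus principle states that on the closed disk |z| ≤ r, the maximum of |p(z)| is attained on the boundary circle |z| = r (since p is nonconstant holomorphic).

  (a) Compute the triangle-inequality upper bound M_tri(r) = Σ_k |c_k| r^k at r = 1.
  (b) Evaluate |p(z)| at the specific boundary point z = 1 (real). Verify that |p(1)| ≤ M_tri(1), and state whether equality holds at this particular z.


Coefficients: c_0 = 3, c_1 = -2, c_2 = 4. Radius r = 1.
Part (a). Triangle bound: M_tri(r) = Σ_k |c_k| r^k
  = |3|·1^0 + |-2|·1^1 + |4|·1^2
  = 3 + 2 + 4 = 9.
This bounds M(r) := max_{|z|=r} |p(z)| from above; equality holds iff all terms c_k z^k can be made to align in phase at a single z on |z|=r.
Part (b). At z = 1 (real, on the circle |z| = r):
  p(1) = (3)·1^0 + (-2)·1^1 + (4)·1^2 = 5.
  |p(1)| = 5.
Check: |p(1)| = 5 ≤ 9 = M_tri(1). ✓ Equality does not hold at z = 1 (the coefficients have mixed signs, so the terms do not all align in phase there).

M_tri(1) = 9; |p(1)| = 5; equality at z=1: no.


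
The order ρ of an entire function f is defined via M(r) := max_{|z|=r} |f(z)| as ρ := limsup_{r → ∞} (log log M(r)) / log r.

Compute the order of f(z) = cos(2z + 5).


cos(w) is a linear combination of e^{iw} and e^{−iw} (or e^w, e^{−w} in the hyperbolic case), so |cos(w)| ≤ e^{|w|}. With w = 2z + 5, |w| ≤ 2|z| + 5 = 2r + 5 on |z| = r, giving M(r) ≤ e^{2r + 5}, so ρ ≤ 1. On a suitable ray (z = it for sin/cos; z = t for sinh/cosh, t real → ∞), |cos(2z + 5)| grows like e^{2|t|}/2, so ρ ≥ 1. Hence ρ = 1.
Therefore ρ = 1.

Order ρ = 1.


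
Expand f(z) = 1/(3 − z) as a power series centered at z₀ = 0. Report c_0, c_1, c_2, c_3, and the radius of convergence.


Let w = z − z₀, so z = z₀ + w.
Then 3 − z = 3 − (z₀ + w) = (3 − z₀) − w = 3 − w.
f(z) = 1/(3 − w) = (1/(3)) · 1/(1 − w/(3)) = Σ_{n≥0} w^n / (3)^(n+1).
So c_n = 1/(3)^(n+1):
  c_0 = 1/(3)^1 = 1/3.
  c_1 = 1/(3)^2 = 1/9.
  c_2 = 1/(3)^3 = 1/27.
  c_3 = 1/(3)^4 = 1/81.
The series is valid for |w/d| < 1, i.e. |z − z₀| < |d|.
Radius of convergence: R = |3 − z₀| = |3| = 3 (distance from z₀ to the singularity z = 3).

c_0 = 1/3, c_1 = 1/9, c_2 = 1/27, c_3 = 1/81; R = 3.


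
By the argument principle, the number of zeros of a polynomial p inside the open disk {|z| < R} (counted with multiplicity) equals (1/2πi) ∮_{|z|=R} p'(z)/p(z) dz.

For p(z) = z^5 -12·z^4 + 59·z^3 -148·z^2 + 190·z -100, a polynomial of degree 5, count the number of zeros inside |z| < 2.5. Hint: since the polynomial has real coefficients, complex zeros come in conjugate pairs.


The zeros of p are: 2, (3 + 1i), (3 - 1i), (2 + 1i), (2 - 1i).
Their magnitudes are: 2, 3.162, 3.162, 2.236, 2.236.
Zeros with |z| < R = 2.5: 2, (2 + 1i), (2 - 1i).
Count = 3.
By the argument principle, (1/2πi) ∮_{|z|=R} p'(z)/p(z) dz equals exactly this count.

Number of zeros inside |z| < 2.5: 3.


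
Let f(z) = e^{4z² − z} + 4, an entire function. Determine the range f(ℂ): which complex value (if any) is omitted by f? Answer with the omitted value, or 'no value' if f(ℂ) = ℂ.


Little Picard bounds the complement of f(ℂ) to at most one point.
The exponent g(z) = 4z² − z is a nonconstant polynomial, hence surjective onto ℂ. So e^{g(z)} takes every value in {e^w : w ∈ ℂ} = ℂ ∖ {0}. Adding 4 shifts the range to ℂ ∖ {4}. f omits exactly 4.

Omitted value: 4.


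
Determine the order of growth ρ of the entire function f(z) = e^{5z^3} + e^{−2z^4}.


Each summand is entire of order 3 and 4 respectively (as in the single-exponential case). The order of a sum is at most the max of the orders, so ρ ≤ 4. For the lower bound: on |z|=r choose arg z so that -2z^4 is real positive; then |e^{-2z^4}| = e^{2r^4} while |e^{5z^3}| ≤ e^{5r^3} = o(e^{2r^4}). So |f| ≥ e^{2r^4}(1 − o(1)) and ρ ≥ 4. Hence ρ = max(3, 4) = 4.
Therefore ρ = 4.

Order ρ = 4.


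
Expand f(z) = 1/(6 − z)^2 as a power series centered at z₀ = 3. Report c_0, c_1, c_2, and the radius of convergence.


Let w = z − z₀, so z = z₀ + w.
Then 6 − z = 6 − (z₀ + w) = (6 − z₀) − w = 3 − w.
f(z) = 1/(3 − w)^2 = (1/(3)^2) · (1 − w/(3))^{−2}.
By the binomial series (1−u)^{−2} = Σ_{n≥0} C(n+1, 1) u^n for |u|<1, with u = w/(3):
  c_n = C(n+1, 1) / (3)^(n+2).
  c_0 = 1/(3)^2 = 1/9.
  c_1 = 2/(3)^3 = 2/27.
  c_2 = 3/(3)^4 = 1/27.
The series is valid for |w/d| < 1, i.e. |z − z₀| < |d|.
Radius of convergence: R = |6 − z₀| = |3| = 3 (distance from z₀ to the singularity z = 6).

c_0 = 1/9, c_1 = 2/27, c_2 = 1/27; R = 3.


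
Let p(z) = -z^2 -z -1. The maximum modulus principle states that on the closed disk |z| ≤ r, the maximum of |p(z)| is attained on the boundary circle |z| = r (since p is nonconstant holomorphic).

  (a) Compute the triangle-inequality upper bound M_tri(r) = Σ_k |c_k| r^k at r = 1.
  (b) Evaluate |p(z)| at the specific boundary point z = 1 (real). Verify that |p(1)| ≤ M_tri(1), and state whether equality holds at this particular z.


Coefficients: c_0 = -1, c_1 = -1, c_2 = -1. Radius r = 1.
Part (a). Triangle bound: M_tri(r) = Σ_k |c_k| r^k
  = |-1|·1^0 + |-1|·1^1 + |-1|·1^2
  = 1 + 1 + 1 = 3.
This bounds M(r) := max_{|z|=r} |p(z)| from above; equality holds iff all terms c_k z^k can be made to align in phase at a single z on |z|=r.
Part (b). At z = 1 (real, on the circle |z| = r):
  p(1) = (-1)·1^0 + (-1)·1^1 + (-1)·1^2 = -3.
  |p(1)| = 3.
Since all nonzero coefficients share the same sign, |p(1)| = 3 = M_tri(1); the triangle bound is attained at z = 1, so in fact M(r) = 3.

M_tri(1) = 3; |p(1)| = 3; equality at z=1: yes.


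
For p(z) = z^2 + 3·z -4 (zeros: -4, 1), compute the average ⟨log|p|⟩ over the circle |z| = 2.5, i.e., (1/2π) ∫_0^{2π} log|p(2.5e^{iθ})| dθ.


Zeros: -4, 1; r = 2.5.
Inside |z| < r: 1. Outside (|z| ≥ r): -4.
p(0) = -4, so log|p(0)| = log(4) = 1.3863.
Apply Jensen: I(r) = log|p(0)| + Σ_k log(r/|z_k|), summed over zeros inside |z| < r.
  log(r/|z_k|) for z_k = 1: log(2.5/1) = 0.9163
  Outside zeros (-4) contribute nothing to the Jensen sum.
Sum over inside zeros: 0.9163.
I(r) = log|p(0)| + (inside sum) = 1.3863 + 0.9163 = 2.3026.
Note: since some zeros are outside |z| ≤ r, the simplified n·log(r) form does NOT apply — only the inside zeros contribute.

I(r) ≈ 2.3026.


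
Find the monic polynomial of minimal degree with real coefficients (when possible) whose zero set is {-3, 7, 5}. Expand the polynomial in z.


The polynomial is p(z) = ∏_{α ∈ S} (z − α), where S = {-3, 7, 5}.
Expanding the product yields: p(z) = z^3 -9·z^2 -z + 105.
The resulting polynomial has degree 3 and real coefficients as required.

p(z) = z^3 -9·z^2 -z + 105.


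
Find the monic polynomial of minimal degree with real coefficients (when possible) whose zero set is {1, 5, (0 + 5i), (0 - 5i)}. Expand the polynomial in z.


The polynomial is p(z) = ∏_{α ∈ S} (z − α), where S = {1, 5, (0 + 5i), (0 - 5i)}.
Expanding the product yields: p(z) = z^4 -6·z^3 + 30·z^2 -150·z + 125.
Note conjugate pairs combine to real quadratics: (z − (0+5i))(z − (0−5i)) = z² + 25.
The resulting polynomial has degree 4 and real coefficients as required.

p(z) = z^4 -6·z^3 + 30·z^2 -150·z + 125.


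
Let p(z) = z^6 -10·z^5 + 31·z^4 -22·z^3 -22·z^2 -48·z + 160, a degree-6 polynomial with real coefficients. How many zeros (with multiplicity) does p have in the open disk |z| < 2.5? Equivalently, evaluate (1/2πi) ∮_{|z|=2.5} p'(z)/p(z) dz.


The zeros of p are: (2 + 1i), (2 - 1i), 4, 4, (-1 + 1i), (-1 - 1i).
Their magnitudes are: 2.236, 2.236, 4, 4, 1.414, 1.414.
Zeros with |z| < R = 2.5: (2 + 1i), (2 - 1i), (-1 + 1i), (-1 - 1i).
Count = 4.
By the argument principle, (1/2πi) ∮_{|z|=R} p'(z)/p(z) dz equals exactly this count.

Number of zeros inside |z| < 2.5: 4.


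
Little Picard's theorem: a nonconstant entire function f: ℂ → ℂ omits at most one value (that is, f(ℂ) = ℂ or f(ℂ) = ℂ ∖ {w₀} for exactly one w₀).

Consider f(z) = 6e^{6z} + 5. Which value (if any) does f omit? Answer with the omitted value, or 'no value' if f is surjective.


Little Picard bounds the complement of f(ℂ) to at most one point.
e^{6z} is never zero on ℂ, so 6·e^{6z} takes every value in ℂ ∖ {0}. Adding 5 shifts the range to ℂ ∖ {5}. Thus f omits exactly the value 5.

Omitted value: 5.


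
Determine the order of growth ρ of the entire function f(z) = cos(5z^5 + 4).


Write cos(w) = (e^{iw} ± e^{−iw})/(2 or 2i), so |cos(w)| ≤ e^{|w|}. With w = 5z^5 + 4, |w| ≤ 5r^5 + 4 on |z|=r, giving M(r) ≤ e^{5r^5 + 4} and ρ ≤ 5. For the lower bound, choose z on |z|=r with 5z^5 purely imaginary of modulus 5r^5; then |cos(5z^5 + 4)| grows like e^{5r^5}/2, so ρ ≥ 5. Hence ρ = 5.
Therefore ρ = 5.

Order ρ = 5.


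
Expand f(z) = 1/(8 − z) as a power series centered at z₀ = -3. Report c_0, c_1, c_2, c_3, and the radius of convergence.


Let w = z − z₀, so z = z₀ + w.
Then 8 − z = 8 − (z₀ + w) = (8 − z₀) − w = 11 − w.
f(z) = 1/(11 − w) = (1/(11)) · 1/(1 − w/(11)) = Σ_{n≥0} w^n / (11)^(n+1).
So c_n = 1/(11)^(n+1):
  c_0 = 1/(11)^1 = 1/11.
  c_1 = 1/(11)^2 = 1/121.
  c_2 = 1/(11)^3 = 1/1331.
  c_3 = 1/(11)^4 = 1/14641.
The series is valid for |w/d| < 1, i.e. |z − z₀| < |d|.
Radius of convergence: R = |8 − z₀| = |11| = 11 (distance from z₀ to the singularity z = 8).

c_0 = 1/11, c_1 = 1/121, c_2 = 1/1331, c_3 = 1/14641; R = 11.


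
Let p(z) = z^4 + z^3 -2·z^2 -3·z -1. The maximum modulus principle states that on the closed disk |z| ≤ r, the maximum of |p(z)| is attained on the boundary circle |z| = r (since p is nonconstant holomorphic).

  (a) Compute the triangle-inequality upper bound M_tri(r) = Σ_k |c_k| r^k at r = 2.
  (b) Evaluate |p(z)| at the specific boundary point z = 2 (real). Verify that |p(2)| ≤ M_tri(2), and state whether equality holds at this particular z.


Coefficients: c_0 = -1, c_1 = -3, c_2 = -2, c_3 = 1, c_4 = 1. Radius r = 2.
Part (a). Triangle bound: M_tri(r) = Σ_k |c_k| r^k
  = |-1|·2^0 + |-3|·2^1 + |-2|·2^2 + |1|·2^3 + |1|·2^4
  = 1 + 6 + 8 + 8 + 16 = 39.
This bounds M(r) := max_{|z|=r} |p(z)| from above; equality holds iff all terms c_k z^k can be made to align in phase at a single z on |z|=r.
Part (b). At z = 2 (real, on the circle |z| = r):
  p(2) = (-1)·2^0 + (-3)·2^1 + (-2)·2^2 + (1)·2^3 + (1)·2^4 = 9.
  |p(2)| = 9.
Check: |p(2)| = 9 ≤ 39 = M_tri(2). ✓ Equality does not hold at z = 2 (the coefficients have mixed signs, so the terms do not all align in phase there).

M_tri(2) = 39; |p(2)| = 9; equality at z=2: no.


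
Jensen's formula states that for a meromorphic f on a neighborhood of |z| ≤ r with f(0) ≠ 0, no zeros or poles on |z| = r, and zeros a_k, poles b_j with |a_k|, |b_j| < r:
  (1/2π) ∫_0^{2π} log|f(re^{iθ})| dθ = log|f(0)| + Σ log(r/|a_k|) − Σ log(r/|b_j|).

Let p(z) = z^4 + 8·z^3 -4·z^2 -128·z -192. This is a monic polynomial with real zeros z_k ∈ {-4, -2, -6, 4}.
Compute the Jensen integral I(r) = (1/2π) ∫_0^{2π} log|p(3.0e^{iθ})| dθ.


Zeros: -6, -4, -2, 4; r = 3.0.
Inside |z| < r: -2. Outside (|z| ≥ r): -6, -4, 4.
p(0) = -192, so log|p(0)| = log(192) = 5.2575.
Apply Jensen: I(r) = log|p(0)| + Σ_k log(r/|z_k|), summed over zeros inside |z| < r.
  log(r/|z_k|) for z_k = -2: log(3.0/2) = 0.4055
  Outside zeros (-6, -4, 4) contribute nothing to the Jensen sum.
Sum over inside zeros: 0.4055.
I(r) = log|p(0)| + (inside sum) = 5.2575 + 0.4055 = 5.6630.
Note: since some zeros are outside |z| ≤ r, the simplified n·log(r) form does NOT apply — only the inside zeros contribute.

I(r) ≈ 5.6630.


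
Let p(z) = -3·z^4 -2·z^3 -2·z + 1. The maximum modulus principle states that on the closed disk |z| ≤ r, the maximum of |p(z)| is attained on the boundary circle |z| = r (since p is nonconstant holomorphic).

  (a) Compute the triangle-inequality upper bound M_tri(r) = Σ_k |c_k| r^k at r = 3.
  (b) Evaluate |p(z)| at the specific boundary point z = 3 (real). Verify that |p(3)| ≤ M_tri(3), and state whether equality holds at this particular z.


Coefficients: c_0 = 1, c_1 = -2, c_2 = 0, c_3 = -2, c_4 = -3. Radius r = 3.
Part (a). Triangle bound: M_tri(r) = Σ_k |c_k| r^k
  = |1|·3^0 + |-2|·3^1 + |0|·3^2 + |-2|·3^3 + |-3|·3^4
  = 1 + 6 + 0 + 54 + 243 = 304.
This bounds M(r) := max_{|z|=r} |p(z)| from above; equality holds iff all terms c_k z^k can be made to align in phase at a single z on |z|=r.
Part (b). At z = 3 (real, on the circle |z| = r):
  p(3) = (1)·3^0 + (-2)·3^1 + (0)·3^2 + (-2)·3^3 + (-3)·3^4 = -302.
  |p(3)| = 302.
Check: |p(3)| = 302 ≤ 304 = M_tri(3). ✓ Equality does not hold at z = 3 (the coefficients have mixed signs, so the terms do not all align in phase there).

M_tri(3) = 304; |p(3)| = 302; equality at z=3: no.


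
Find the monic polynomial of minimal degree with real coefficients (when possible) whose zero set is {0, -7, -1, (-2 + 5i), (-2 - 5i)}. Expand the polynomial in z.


The polynomial is p(z) = ∏_{α ∈ S} (z − α), where S = {0, -7, -1, (-2 + 5i), (-2 - 5i)}.
Expanding the product yields: p(z) = z^5 + 12·z^4 + 68·z^3 + 260·z^2 + 203·z.
Note conjugate pairs combine to real quadratics: (z − (-2+5i))(z − (-2−5i)) = z² + 4z + 29.
The resulting polynomial has degree 5 and real coefficients as required.

p(z) = z^5 + 12·z^4 + 68·z^3 + 260·z^2 + 203·z.


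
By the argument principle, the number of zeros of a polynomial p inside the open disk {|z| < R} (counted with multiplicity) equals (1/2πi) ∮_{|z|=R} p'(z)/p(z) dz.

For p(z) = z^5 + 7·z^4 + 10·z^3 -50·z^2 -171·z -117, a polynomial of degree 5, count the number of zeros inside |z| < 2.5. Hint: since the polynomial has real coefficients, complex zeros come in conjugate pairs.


The zeros of p are: (-3 + 2i), (-3 - 2i), -3, -1, 3.
Their magnitudes are: 3.606, 3.606, 3, 1, 3.
Zeros with |z| < R = 2.5: -1.
Count = 1.
By the argument principle, (1/2πi) ∮_{|z|=R} p'(z)/p(z) dz equals exactly this count.

Number of zeros inside |z| < 2.5: 1.


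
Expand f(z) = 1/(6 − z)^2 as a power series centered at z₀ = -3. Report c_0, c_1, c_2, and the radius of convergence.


Let w = z − z₀, so z = z₀ + w.
Then 6 − z = 6 − (z₀ + w) = (6 − z₀) − w = 9 − w.
f(z) = 1/(9 − w)^2 = (1/(9)^2) · (1 − w/(9))^{−2}.
By the binomial series (1−u)^{−2} = Σ_{n≥0} C(n+1, 1) u^n for |u|<1, with u = w/(9):
  c_n = C(n+1, 1) / (9)^(n+2).
  c_0 = 1/(9)^2 = 1/81.
  c_1 = 2/(9)^3 = 2/729.
  c_2 = 3/(9)^4 = 1/2187.
The series is valid for |w/d| < 1, i.e. |z − z₀| < |d|.
Radius of convergence: R = |6 − z₀| = |9| = 9 (distance from z₀ to the singularity z = 6).

c_0 = 1/81, c_1 = 2/729, c_2 = 1/2187; R = 9.


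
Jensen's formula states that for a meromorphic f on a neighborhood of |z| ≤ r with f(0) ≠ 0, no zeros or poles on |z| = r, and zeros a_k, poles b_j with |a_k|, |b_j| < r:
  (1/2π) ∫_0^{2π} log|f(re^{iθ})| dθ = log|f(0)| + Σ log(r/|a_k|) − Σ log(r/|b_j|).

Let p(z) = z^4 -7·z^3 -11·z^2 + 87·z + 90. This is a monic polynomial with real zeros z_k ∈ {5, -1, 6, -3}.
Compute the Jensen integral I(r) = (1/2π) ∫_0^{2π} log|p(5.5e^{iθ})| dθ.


Zeros: -3, -1, 5, 6; r = 5.5.
Inside |z| < r: -3, -1, 5. Outside (|z| ≥ r): 6.
p(0) = 90, so log|p(0)| = log(90) = 4.4998.
Apply Jensen: I(r) = log|p(0)| + Σ_k log(r/|z_k|), summed over zeros inside |z| < r.
  log(r/|z_k|) for z_k = 5: log(5.5/5) = 0.0953
  log(r/|z_k|) for z_k = -1: log(5.5/1) = 1.7047
  log(r/|z_k|) for z_k = -3: log(5.5/3) = 0.6061
  Outside zeros (6) contribute nothing to the Jensen sum.
Sum over inside zeros: 2.4062.
I(r) = log|p(0)| + (inside sum) = 4.4998 + 2.4062 = 6.9060.
Note: since some zeros are outside |z| ≤ r, the simplified n·log(r) form does NOT apply — only the inside zeros contribute.

I(r) ≈ 6.9060.


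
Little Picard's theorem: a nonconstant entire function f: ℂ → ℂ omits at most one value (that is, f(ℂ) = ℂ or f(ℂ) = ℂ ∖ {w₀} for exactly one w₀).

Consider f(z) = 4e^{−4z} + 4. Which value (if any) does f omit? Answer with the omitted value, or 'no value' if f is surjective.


Little Picard bounds the complement of f(ℂ) to at most one point.
e^{−4z} is never zero on ℂ, so 4·e^{−4z} takes every value in ℂ ∖ {0}. Adding 4 shifts the range to ℂ ∖ {4}. Thus f omits exactly the value 4.

Omitted value: 4.


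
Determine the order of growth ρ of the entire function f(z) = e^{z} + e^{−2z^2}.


Each summand is entire of order 1 and 2 respectively (as in the single-exponential case). The order of a sum is at most the max of the orders, so ρ ≤ 2. For the lower bound: on |z|=r choose arg z so that -2z^2 is real positive; then |e^{-2z^2}| = e^{2r^2} while |e^{1z}| ≤ e^{1r^1} = o(e^{2r^2}). So |f| ≥ e^{2r^2}(1 − o(1)) and ρ ≥ 2. Hence ρ = max(1, 2) = 2.
Therefore ρ = 2.

Order ρ = 2.


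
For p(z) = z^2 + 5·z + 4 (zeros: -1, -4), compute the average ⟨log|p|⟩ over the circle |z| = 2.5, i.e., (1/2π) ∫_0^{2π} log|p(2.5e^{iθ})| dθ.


Zeros: -4, -1; r = 2.5.
Inside |z| < r: -1. Outside (|z| ≥ r): -4.
p(0) = 4, so log|p(0)| = log(4) = 1.3863.
Apply Jensen: I(r) = log|p(0)| + Σ_k log(r/|z_k|), summed over zeros inside |z| < r.
  log(r/|z_k|) for z_k = -1: log(2.5/1) = 0.9163
  Outside zeros (-4) contribute nothing to the Jensen sum.
Sum over inside zeros: 0.9163.
I(r) = log|p(0)| + (inside sum) = 1.3863 + 0.9163 = 2.3026.
Note: since some zeros are outside |z| ≤ r, the simplified n·log(r) form does NOT apply — only the inside zeros contribute.

I(r) ≈ 2.3026.


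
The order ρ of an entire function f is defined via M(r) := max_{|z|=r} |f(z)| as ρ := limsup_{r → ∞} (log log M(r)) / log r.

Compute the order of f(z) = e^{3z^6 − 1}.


|e^{3z^6 − 1}| = e^{Re(3·z^6) + -1} ≤ e^{3|z|^6 + -1} = e^{3r^6 + -1} on |z| = r, so ρ ≤ 6. Choosing z on |z|=r so that 3·z^6 is real positive (always possible by picking arg z appropriately) gives |f(z)| = e^{3r^6 + -1}, matching the bound. The additive constant -1 does not affect log log M(r) ~ 6·log r. Hence ρ = 6.
Therefore ρ = 6.

Order ρ = 6.


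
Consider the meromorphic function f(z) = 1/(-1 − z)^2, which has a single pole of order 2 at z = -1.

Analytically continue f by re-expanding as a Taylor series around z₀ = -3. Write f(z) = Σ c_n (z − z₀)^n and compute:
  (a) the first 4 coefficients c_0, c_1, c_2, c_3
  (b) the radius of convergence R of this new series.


Let w = z − z₀, so z = z₀ + w.
Then -1 − z = -1 − (z₀ + w) = (-1 − z₀) − w = 2 − w.
f(z) = 1/(2 − w)^2 = (1/(2)^2) · (1 − w/(2))^{−2}.
By the binomial series (1−u)^{−2} = Σ_{n≥0} C(n+1, 1) u^n for |u|<1, with u = w/(2):
  c_n = C(n+1, 1) / (2)^(n+2).
  c_0 = 1/(2)^2 = 1/4.
  c_1 = 2/(2)^3 = 1/4.
  c_2 = 3/(2)^4 = 3/16.
  c_3 = 4/(2)^5 = 1/8.
The series is valid for |w/d| < 1, i.e. |z − z₀| < |d|.
Radius of convergence: R = |-1 − z₀| = |2| = 2 (distance from z₀ to the singularity z = -1).

c_0 = 1/4, c_1 = 1/4, c_2 = 3/16, c_3 = 1/8; R = 2.


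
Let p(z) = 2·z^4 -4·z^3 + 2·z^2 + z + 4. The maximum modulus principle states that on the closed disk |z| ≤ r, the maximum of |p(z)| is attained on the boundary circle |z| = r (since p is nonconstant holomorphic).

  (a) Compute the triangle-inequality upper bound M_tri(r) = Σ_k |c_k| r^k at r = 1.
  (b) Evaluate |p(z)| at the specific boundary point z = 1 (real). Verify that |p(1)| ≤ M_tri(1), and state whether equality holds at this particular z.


Coefficients: c_0 = 4, c_1 = 1, c_2 = 2, c_3 = -4, c_4 = 2. Radius r = 1.
Part (a). Triangle bound: M_tri(r) = Σ_k |c_k| r^k
  = |4|·1^0 + |1|·1^1 + |2|·1^2 + |-4|·1^3 + |2|·1^4
  = 4 + 1 + 2 + 4 + 2 = 13.
This bounds M(r) := max_{|z|=r} |p(z)| from above; equality holds iff all terms c_k z^k can be made to align in phase at a single z on |z|=r.
Part (b). At z = 1 (real, on the circle |z| = r):
  p(1) = (4)·1^0 + (1)·1^1 + (2)·1^2 + (-4)·1^3 + (2)·1^4 = 5.
  |p(1)| = 5.
Check: |p(1)| = 5 ≤ 13 = M_tri(1). ✓ Equality does not hold at z = 1 (the coefficients have mixed signs, so the terms do not all align in phase there).

M_tri(1) = 13; |p(1)| = 5; equality at z=1: no.


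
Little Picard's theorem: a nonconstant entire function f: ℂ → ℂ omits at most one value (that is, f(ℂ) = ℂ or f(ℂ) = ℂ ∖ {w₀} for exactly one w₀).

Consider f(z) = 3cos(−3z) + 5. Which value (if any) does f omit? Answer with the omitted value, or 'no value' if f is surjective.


Little Picard bounds the complement of f(ℂ) to at most one point.
cos is entire and surjective onto ℂ: for every w ∈ ℂ, cos(ζ) = w has a solution ζ ∈ ℂ (e.g., via the complex inverse arccos). With ζ = −3z this gives z = ζ/(-3). Then 3·cos(−3z) takes every value in 3·ℂ = ℂ, and adding 5 is a bijection of ℂ. So f is surjective and omits no value. (Note: only on the real line is cos bounded by [−1, 1].)

Omitted value: no value.


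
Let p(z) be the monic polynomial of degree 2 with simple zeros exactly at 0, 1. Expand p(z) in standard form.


The polynomial is p(z) = ∏_{α ∈ S} (z − α), where S = {0, 1}.
Expanding the product yields: p(z) = z^2 -z.
The resulting polynomial has degree 2 and real coefficients as required.

p(z) = z^2 -z.


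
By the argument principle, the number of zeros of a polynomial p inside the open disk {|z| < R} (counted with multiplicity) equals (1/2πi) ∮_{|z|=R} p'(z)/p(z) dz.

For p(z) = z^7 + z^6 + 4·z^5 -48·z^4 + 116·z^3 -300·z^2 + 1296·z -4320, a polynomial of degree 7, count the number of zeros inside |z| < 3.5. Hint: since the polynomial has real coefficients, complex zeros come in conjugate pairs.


The zeros of p are: 3, (-3 + 3i), (-3 - 3i), (-1 + 3i), (-1 - 3i), (2 + 2i), (2 - 2i).
Their magnitudes are: 3, 4.243, 4.243, 3.162, 3.162, 2.828, 2.828.
Zeros with |z| < R = 3.5: 3, (-1 + 3i), (-1 - 3i), (2 + 2i), (2 - 2i).
Count = 5.
By the argument principle, (1/2πi) ∮_{|z|=R} p'(z)/p(z) dz equals exactly this count.

Number of zeros inside |z| < 3.5: 5.


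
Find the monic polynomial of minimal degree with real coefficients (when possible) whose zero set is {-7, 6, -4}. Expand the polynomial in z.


The polynomial is p(z) = ∏_{α ∈ S} (z − α), where S = {-7, 6, -4}.
Expanding the product yields: p(z) = z^3 + 5·z^2 -38·z -168.
The resulting polynomial has degree 3 and real coefficients as required.

p(z) = z^3 + 5·z^2 -38·z -168.


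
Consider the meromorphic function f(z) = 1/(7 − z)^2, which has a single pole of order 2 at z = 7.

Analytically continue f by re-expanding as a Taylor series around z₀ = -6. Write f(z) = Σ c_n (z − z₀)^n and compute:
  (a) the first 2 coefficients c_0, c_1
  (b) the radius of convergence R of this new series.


Let w = z − z₀, so z = z₀ + w.
Then 7 − z = 7 − (z₀ + w) = (7 − z₀) − w = 13 − w.
f(z) = 1/(13 − w)^2 = (1/(13)^2) · (1 − w/(13))^{−2}.
By the binomial series (1−u)^{−2} = Σ_{n≥0} C(n+1, 1) u^n for |u|<1, with u = w/(13):
  c_n = C(n+1, 1) / (13)^(n+2).
  c_0 = 1/(13)^2 = 1/169.
  c_1 = 2/(13)^3 = 2/2197.
The series is valid for |w/d| < 1, i.e. |z − z₀| < |d|.
Radius of convergence: R = |7 − z₀| = |13| = 13 (distance from z₀ to the singularity z = 7).

c_0 = 1/169, c_1 = 2/2197; R = 13.


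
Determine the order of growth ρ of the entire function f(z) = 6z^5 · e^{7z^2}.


M(r) = max_{|z|=r} |6|·|z|^5·|e^{7z^2}| = 6·r^5 · e^{7r^2} (the factors attain their maxima compatibly on |z|=r). Then log M(r) = log 6 + 5·log r + 7r^2, dominated by the last term, so log log M(r) ~ 2·log r. The polynomial factor 6z^5 contributes only a log r term and does not affect the order. ρ = 2.
Therefore ρ = 2.

Order ρ = 2.


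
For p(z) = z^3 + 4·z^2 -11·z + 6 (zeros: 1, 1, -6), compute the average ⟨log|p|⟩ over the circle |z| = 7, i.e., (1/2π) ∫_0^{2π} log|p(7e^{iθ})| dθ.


Zeros: -6, 1, 1; r = 7.
Inside |z| < r: -6, 1, 1. Outside (|z| ≥ r): ∅.
p(0) = 6, so log|p(0)| = log(6) = 1.7918.
Apply Jensen: I(r) = log|p(0)| + Σ_k log(r/|z_k|), summed over zeros inside |z| < r.
  log(r/|z_k|) for z_k = 1: log(7/1) = 1.9459
  log(r/|z_k|) for z_k = 1: log(7/1) = 1.9459
  log(r/|z_k|) for z_k = -6: log(7/6) = 0.1542
Sum over inside zeros: 4.0460.
I(r) = log|p(0)| + (inside sum) = 1.7918 + 4.0460 = 5.8377.
Closed form (all zeros inside, monic): I(r) = n·log(r) = 3·log(7) = 5.8377. ✓

I(r) ≈ 5.8377.


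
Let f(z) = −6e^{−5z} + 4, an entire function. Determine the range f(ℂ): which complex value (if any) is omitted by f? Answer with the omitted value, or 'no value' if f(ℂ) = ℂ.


Little Picard bounds the complement of f(ℂ) to at most one point.
e^{−5z} is never zero on ℂ, so -6·e^{−5z} takes every value in ℂ ∖ {0}. Adding 4 shifts the range to ℂ ∖ {4}. Thus f omits exactly the value 4.

Omitted value: 4.


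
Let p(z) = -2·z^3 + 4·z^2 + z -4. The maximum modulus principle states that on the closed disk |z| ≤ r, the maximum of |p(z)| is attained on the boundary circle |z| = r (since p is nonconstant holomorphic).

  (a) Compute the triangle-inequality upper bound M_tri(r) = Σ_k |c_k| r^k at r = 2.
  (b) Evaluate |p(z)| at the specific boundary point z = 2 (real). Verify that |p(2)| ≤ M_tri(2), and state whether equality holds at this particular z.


Coefficients: c_0 = -4, c_1 = 1, c_2 = 4, c_3 = -2. Radius r = 2.
Part (a). Triangle bound: M_tri(r) = Σ_k |c_k| r^k
  = |-4|·2^0 + |1|·2^1 + |4|·2^2 + |-2|·2^3
  = 4 + 2 + 16 + 16 = 38.
This bounds M(r) := max_{|z|=r} |p(z)| from above; equality holds iff all terms c_k z^k can be made to align in phase at a single z on |z|=r.
Part (b). At z = 2 (real, on the circle |z| = r):
  p(2) = (-4)·2^0 + (1)·2^1 + (4)·2^2 + (-2)·2^3 = -2.
  |p(2)| = 2.
Check: |p(2)| = 2 ≤ 38 = M_tri(2). ✓ Equality does not hold at z = 2 (the coefficients have mixed signs, so the terms do not all align in phase there).

M_tri(2) = 38; |p(2)| = 2; equality at z=2: no.


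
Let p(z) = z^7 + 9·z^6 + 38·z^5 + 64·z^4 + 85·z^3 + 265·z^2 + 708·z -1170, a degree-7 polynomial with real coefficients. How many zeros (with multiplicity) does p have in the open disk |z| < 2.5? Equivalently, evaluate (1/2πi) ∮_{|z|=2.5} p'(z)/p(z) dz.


The zeros of p are: (1 + 2i), (1 - 2i), 1, (-3 + 3i), (-3 - 3i), (-3 + 2i), (-3 - 2i).
Their magnitudes are: 2.236, 2.236, 1, 4.243, 4.243, 3.606, 3.606.
Zeros with |z| < R = 2.5: (1 + 2i), (1 - 2i), 1.
Count = 3.
By the argument principle, (1/2πi) ∮_{|z|=R} p'(z)/p(z) dz equals exactly this count.

Number of zeros inside |z| < 2.5: 3.


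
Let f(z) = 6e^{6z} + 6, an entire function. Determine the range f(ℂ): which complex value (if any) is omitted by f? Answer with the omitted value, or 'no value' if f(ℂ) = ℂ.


Little Picard bounds the complement of f(ℂ) to at most one point.
e^{6z} is never zero on ℂ, so 6·e^{6z} takes every value in ℂ ∖ {0}. Adding 6 shifts the range to ℂ ∖ {6}. Thus f omits exactly the value 6.

Omitted value: 6.


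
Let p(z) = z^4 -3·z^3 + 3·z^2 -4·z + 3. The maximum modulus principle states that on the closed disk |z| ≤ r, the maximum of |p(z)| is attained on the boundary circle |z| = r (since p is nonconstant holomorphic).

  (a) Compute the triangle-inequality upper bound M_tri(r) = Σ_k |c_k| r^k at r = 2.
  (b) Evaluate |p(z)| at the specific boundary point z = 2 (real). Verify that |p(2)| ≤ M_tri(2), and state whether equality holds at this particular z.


Coefficients: c_0 = 3, c_1 = -4, c_2 = 3, c_3 = -3, c_4 = 1. Radius r = 2.
Part (a). Triangle bound: M_tri(r) = Σ_k |c_k| r^k
  = |3|·2^0 + |-4|·2^1 + |3|·2^2 + |-3|·2^3 + |1|·2^4
  = 3 + 8 + 12 + 24 + 16 = 63.
This bounds M(r) := max_{|z|=r} |p(z)| from above; equality holds iff all terms c_k z^k can be made to align in phase at a single z on |z|=r.
Part (b). At z = 2 (real, on the circle |z| = r):
  p(2) = (3)·2^0 + (-4)·2^1 + (3)·2^2 + (-3)·2^3 + (1)·2^4 = -1.
  |p(2)| = 1.
Check: |p(2)| = 1 ≤ 63 = M_tri(2). ✓ Equality does not hold at z = 2 (the coefficients have mixed signs, so the terms do not all align in phase there).

M_tri(2) = 63; |p(2)| = 1; equality at z=2: no.


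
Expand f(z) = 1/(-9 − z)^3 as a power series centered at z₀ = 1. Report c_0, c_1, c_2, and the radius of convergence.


Let w = z − z₀, so z = z₀ + w.
Then -9 − z = -9 − (z₀ + w) = (-9 − z₀) − w = -10 − w.
f(z) = 1/(-10 − w)^3 = (1/(-10)^3) · (1 − w/(-10))^{−3}.
By the binomial series (1−u)^{−3} = Σ_{n≥0} C(n+2, 2) u^n for |u|<1, with u = w/(-10):
  c_n = C(n+2, 2) / (-10)^(n+3).
  c_0 = 1/(-10)^3 = -1/1000.
  c_1 = 3/(-10)^4 = 3/10000.
  c_2 = 6/(-10)^5 = -3/50000.
The series is valid for |w/d| < 1, i.e. |z − z₀| < |d|.
Radius of convergence: R = |-9 − z₀| = |-10| = 10 (distance from z₀ to the singularity z = -9).

c_0 = -1/1000, c_1 = 3/10000, c_2 = -3/50000; R = 10.


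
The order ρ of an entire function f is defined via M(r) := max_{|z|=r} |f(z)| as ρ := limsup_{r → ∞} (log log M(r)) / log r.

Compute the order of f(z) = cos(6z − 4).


cos(w) is a linear combination of e^{iw} and e^{−iw} (or e^w, e^{−w} in the hyperbolic case), so |cos(w)| ≤ e^{|w|}. With w = 6z − 4, |w| ≤ 6|z| + 4 = 6r + 4 on |z| = r, giving M(r) ≤ e^{6r + 4}, so ρ ≤ 1. On a suitable ray (z = it for sin/cos; z = t for sinh/cosh, t real → ∞), |cos(6z − 4)| grows like e^{6|t|}/2, so ρ ≥ 1. Hence ρ = 1.
Therefore ρ = 1.

Order ρ = 1.


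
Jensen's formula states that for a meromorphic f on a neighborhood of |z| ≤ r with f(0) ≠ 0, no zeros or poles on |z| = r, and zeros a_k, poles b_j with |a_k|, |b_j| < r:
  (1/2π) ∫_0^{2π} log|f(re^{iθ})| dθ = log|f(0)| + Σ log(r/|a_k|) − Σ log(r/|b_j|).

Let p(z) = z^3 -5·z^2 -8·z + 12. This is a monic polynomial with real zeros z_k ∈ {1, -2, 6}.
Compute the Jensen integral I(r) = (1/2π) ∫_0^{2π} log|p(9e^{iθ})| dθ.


Zeros: -2, 1, 6; r = 9.
Inside |z| < r: -2, 1, 6. Outside (|z| ≥ r): ∅.
p(0) = 12, so log|p(0)| = log(12) = 2.4849.
Apply Jensen: I(r) = log|p(0)| + Σ_k log(r/|z_k|), summed over zeros inside |z| < r.
  log(r/|z_k|) for z_k = 1: log(9/1) = 2.1972
  log(r/|z_k|) for z_k = -2: log(9/2) = 1.5041
  log(r/|z_k|) for z_k = 6: log(9/6) = 0.4055
Sum over inside zeros: 4.1068.
I(r) = log|p(0)| + (inside sum) = 2.4849 + 4.1068 = 6.5917.
Closed form (all zeros inside, monic): I(r) = n·log(r) = 3·log(9) = 6.5917. ✓

I(r) ≈ 6.5917.


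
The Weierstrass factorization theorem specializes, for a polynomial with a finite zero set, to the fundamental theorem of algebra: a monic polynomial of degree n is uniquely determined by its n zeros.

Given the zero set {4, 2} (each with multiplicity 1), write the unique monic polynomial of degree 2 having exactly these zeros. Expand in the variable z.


The polynomial is p(z) = ∏_{α ∈ S} (z − α), where S = {4, 2}.
Expanding the product yields: p(z) = z^2 -6·z + 8.
The resulting polynomial has degree 2 and real coefficients as required.

p(z) = z^2 -6·z + 8.


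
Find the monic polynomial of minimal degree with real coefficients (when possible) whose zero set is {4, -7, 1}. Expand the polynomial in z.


The polynomial is p(z) = ∏_{α ∈ S} (z − α), where S = {4, -7, 1}.
Expanding the product yields: p(z) = z^3 + 2·z^2 -31·z + 28.
The resulting polynomial has degree 3 and real coefficients as required.

p(z) = z^3 + 2·z^2 -31·z + 28.


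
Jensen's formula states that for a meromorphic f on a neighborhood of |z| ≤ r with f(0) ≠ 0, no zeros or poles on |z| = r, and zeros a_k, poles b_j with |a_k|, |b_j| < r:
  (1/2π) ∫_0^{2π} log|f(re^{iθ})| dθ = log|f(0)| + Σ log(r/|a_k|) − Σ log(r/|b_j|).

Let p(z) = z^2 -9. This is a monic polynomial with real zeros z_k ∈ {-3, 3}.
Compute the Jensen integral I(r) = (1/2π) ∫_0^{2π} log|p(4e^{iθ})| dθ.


Zeros: -3, 3; r = 4.
Inside |z| < r: -3, 3. Outside (|z| ≥ r): ∅.
p(0) = -9, so log|p(0)| = log(9) = 2.1972.
Apply Jensen: I(r) = log|p(0)| + Σ_k log(r/|z_k|), summed over zeros inside |z| < r.
  log(r/|z_k|) for z_k = -3: log(4/3) = 0.2877
  log(r/|z_k|) for z_k = 3: log(4/3) = 0.2877
Sum over inside zeros: 0.5754.
I(r) = log|p(0)| + (inside sum) = 2.1972 + 0.5754 = 2.7726.
Closed form (all zeros inside, monic): I(r) = n·log(r) = 2·log(4) = 2.7726. ✓

I(r) ≈ 2.7726.


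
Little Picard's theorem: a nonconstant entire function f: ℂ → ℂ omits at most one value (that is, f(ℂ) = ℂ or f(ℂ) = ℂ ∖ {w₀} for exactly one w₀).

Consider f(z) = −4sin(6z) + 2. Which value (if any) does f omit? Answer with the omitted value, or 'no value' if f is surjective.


Little Picard bounds the complement of f(ℂ) to at most one point.
sin is entire and surjective onto ℂ: for every w ∈ ℂ, sin(ζ) = w has a solution ζ ∈ ℂ (e.g., via the complex inverse arcsin). With ζ = 6z this gives z = ζ/(6). Then -4·sin(6z) takes every value in -4·ℂ = ℂ, and adding 2 is a bijection of ℂ. So f is surjective and omits no value. (Note: only on the real line is sin bounded by [−1, 1].)

Omitted value: no value.


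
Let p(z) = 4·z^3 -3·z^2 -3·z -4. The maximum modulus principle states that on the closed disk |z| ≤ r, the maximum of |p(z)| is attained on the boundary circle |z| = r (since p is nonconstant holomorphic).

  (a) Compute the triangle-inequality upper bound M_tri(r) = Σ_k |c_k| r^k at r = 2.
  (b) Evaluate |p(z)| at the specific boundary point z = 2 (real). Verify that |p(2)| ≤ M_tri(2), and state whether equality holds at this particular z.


Coefficients: c_0 = -4, c_1 = -3, c_2 = -3, c_3 = 4. Radius r = 2.
Part (a). Triangle bound: M_tri(r) = Σ_k |c_k| r^k
  = |-4|·2^0 + |-3|·2^1 + |-3|·2^2 + |4|·2^3
  = 4 + 6 + 12 + 32 = 54.
This bounds M(r) := max_{|z|=r} |p(z)| from above; equality holds iff all terms c_k z^k can be made to align in phase at a single z on |z|=r.
Part (b). At z = 2 (real, on the circle |z| = r):
  p(2) = (-4)·2^0 + (-3)·2^1 + (-3)·2^2 + (4)·2^3 = 10.
  |p(2)| = 10.
Check: |p(2)| = 10 ≤ 54 = M_tri(2). ✓ Equality does not hold at z = 2 (the coefficients have mixed signs, so the terms do not all align in phase there).

M_tri(2) = 54; |p(2)| = 10; equality at z=2: no.


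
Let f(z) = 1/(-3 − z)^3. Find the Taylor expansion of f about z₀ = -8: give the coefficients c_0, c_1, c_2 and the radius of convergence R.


Let w = z − z₀, so z = z₀ + w.
Then -3 − z = -3 − (z₀ + w) = (-3 − z₀) − w = 5 − w.
f(z) = 1/(5 − w)^3 = (1/(5)^3) · (1 − w/(5))^{−3}.
By the binomial series (1−u)^{−3} = Σ_{n≥0} C(n+2, 2) u^n for |u|<1, with u = w/(5):
  c_n = C(n+2, 2) / (5)^(n+3).
  c_0 = 1/(5)^3 = 1/125.
  c_1 = 3/(5)^4 = 3/625.
  c_2 = 6/(5)^5 = 6/3125.
The series is valid for |w/d| < 1, i.e. |z − z₀| < |d|.
Radius of convergence: R = |-3 − z₀| = |5| = 5 (distance from z₀ to the singularity z = -3).

c_0 = 1/125, c_1 = 3/625, c_2 = 6/3125; R = 5.
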